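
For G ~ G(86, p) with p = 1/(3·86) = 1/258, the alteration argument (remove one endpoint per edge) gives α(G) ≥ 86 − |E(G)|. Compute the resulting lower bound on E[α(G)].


E[|E(G)|] = C(86, 2)·p = 3655 · (1/258) = 85/6.
E[α(G)] ≥ n − E[|E(G)|] = 86 − 85/6 = 431/6.
Numerically: ≈ 71.8333.
(This is only a lower bound; the true E[α(G)] may be larger.)

E[α(G)] ≥ 431/6 ≈ 71.8333.


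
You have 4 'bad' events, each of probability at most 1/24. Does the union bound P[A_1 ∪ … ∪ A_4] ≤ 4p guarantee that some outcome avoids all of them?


Union bound: P[∪_{i=1}^{4} A_i] ≤ Σ_i P[A_i] ≤ 4·p = 4·(1/24) = 1/6.
Numerically: 1/6 ≈ 0.1666667.
Is 1/6 < 1? YES.
Since P[∪ A_i] ≤ 1/6 < 1, the complement has P[∩ A_i^c] ≥ 1 − 1/6 = 5/6 > 0, so some outcome avoids every A_i.

4·p = 1/6 ≈ 0.1666667; existence CERTIFIED by the union bound.


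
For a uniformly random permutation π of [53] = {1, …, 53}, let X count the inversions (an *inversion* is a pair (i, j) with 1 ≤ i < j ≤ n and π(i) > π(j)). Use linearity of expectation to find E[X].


Write X = Σ X_I over the C(53, 2) = 1378 pairs i < j, with X_I the indicator of one inversion.
There are 1378 indicators.
For each fixed pair i < j, the values π(i) and π(j) are two distinct elements of {1, …, 53} in uniformly random order; by symmetry P[π(i) > π(j)] = 1/2.
By linearity: E[X] = 1378 · (1/2) = C(53, 2) · (1/2) = 1378/2 = 689 ≈ 689.000.

E[X] = 689 = 689.000.


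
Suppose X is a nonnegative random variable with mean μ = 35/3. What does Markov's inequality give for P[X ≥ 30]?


μ = E[X] = 35/3, a = 30.
Markov: P[X ≥ 30] ≤ μ/a = (35/3)/30 = 7/18.
Numerically: ≈ 0.388889.
(Since a = 30 > μ = 11.666667, the bound 7/18 is < 1 and informative.)

P[X ≥ 30] ≤ 7/18 ≈ 0.388889.


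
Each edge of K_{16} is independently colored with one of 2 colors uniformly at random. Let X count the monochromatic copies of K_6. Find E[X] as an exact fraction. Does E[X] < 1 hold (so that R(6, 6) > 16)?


E[X] = C(16, 6) · 2^{1 − 15} = 8008 · 2^{−14} = 8008/16384.
As a reduced fraction: E[X] = 1001/2048 ≈ 0.488770.
Is E[X] < 1? YES.
Since E[X] < 1, there exists a 2-coloring of K_{16} with no monochromatic K_6; hence R(6, 6) > 16.

E[X] = 1001/2048 ≈ 0.488770; E[X] < 1, so R(6, 6) > 16.


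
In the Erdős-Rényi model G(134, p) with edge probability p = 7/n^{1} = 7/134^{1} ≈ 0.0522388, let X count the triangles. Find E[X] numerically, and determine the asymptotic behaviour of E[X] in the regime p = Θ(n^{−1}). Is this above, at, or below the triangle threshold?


Number of potential triangles: C(134, 3) = 392084.
Each occurs with probability p³ ≈ (0.0522388)³ ≈ 1.42554104e-04.
By linearity: E[X] = C(134, 3)·p³ ≈ 392084 · 1.42554104e-04 ≈ 55.893183.
Here α = 1, so p = 7/n is exactly at the triangle threshold p ~ 1/n. Asymptotically E[X] → c³/6 = 7³/6 = 343/6 ≈ 57.166667, a bounded constant. In this regime the triangle count is asymptotically Poisson(c³/6).

E[X] ≈ 55.893183; in regime p = Θ(1/n^{1}) E[X] stays bounded (at the triangle threshold p ~ 1/n).


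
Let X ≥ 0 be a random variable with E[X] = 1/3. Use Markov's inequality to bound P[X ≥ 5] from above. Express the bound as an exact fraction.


μ = E[X] = 1/3, a = 5.
Markov: P[X ≥ 5] ≤ μ/a = (1/3)/5 = 1/15.
Numerically: ≈ 0.066667.
(Since a = 5 > μ = 0.333333, the bound 1/15 is < 1 and informative.)

P[X ≥ 5] ≤ 1/15 ≈ 0.066667.


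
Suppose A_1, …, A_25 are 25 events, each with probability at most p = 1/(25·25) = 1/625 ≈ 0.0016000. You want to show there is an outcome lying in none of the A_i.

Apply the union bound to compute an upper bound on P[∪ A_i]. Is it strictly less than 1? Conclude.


Union bound: P[∪_{i=1}^{25} A_i] ≤ Σ_i P[A_i] ≤ 25·p = 25·(1/625) = 1/25.
Numerically: 1/25 ≈ 0.0400000.
Is 1/25 < 1? YES.
Since P[∪ A_i] ≤ 1/25 < 1, the complement has P[∩ A_i^c] ≥ 1 − 1/25 = 24/25 > 0, so some outcome avoids every A_i.

25·p = 1/25 ≈ 0.0400000; existence CERTIFIED by the union bound.


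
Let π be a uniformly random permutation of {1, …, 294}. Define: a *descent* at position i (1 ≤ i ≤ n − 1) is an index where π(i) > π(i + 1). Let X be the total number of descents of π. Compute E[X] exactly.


Write X = Σ X_I over i = 1, …, 293, with X_I the indicator of one descent.
There are 293 indicators.
For each fixed i, the pair (π(i), π(i+1)) is a uniformly random ordered pair of distinct values from {1, …, 294}; by symmetry P[π(i) > π(i+1)] = 1/2.
By linearity: E[X] = 293 · (1/2) = (294 − 1) · (1/2) = 293/2 ≈ 146.50000.

E[X] = 293/2 = 146.50000.


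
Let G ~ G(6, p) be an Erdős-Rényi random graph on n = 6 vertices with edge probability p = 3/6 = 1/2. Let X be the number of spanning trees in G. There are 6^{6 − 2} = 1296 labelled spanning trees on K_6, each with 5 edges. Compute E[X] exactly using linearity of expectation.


K_6 has 6^{6 − 2} = 1296 labelled spanning trees.
For each such spanning tree H, let X_H = 1 if all 5 edges of H are present in G. Then P[X_H = 1] = p^{5} = (1/2)^{5} = 1/32.
By linearity: E[X] = Σ_H E[X_H] = 1296 · p^{5} = 1296 · 1/32 = 81/2.
Numerically: E[X] ≈ 40.5.

E[X] = 1296 · (1/2)^{5} = 81/2 ≈ 40.5.


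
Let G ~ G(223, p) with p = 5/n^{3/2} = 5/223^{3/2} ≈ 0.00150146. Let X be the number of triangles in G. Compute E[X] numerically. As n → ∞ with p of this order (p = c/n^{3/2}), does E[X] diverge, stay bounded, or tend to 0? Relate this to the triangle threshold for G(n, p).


Number of potential triangles: C(223, 3) = 1823471.
Each occurs with probability p³ ≈ (0.00150146)³ ≈ 3.38483988e-09.
By linearity: E[X] = C(223, 3)·p³ ≈ 1823471 · 3.38483988e-09 ≈ 0.006172.
Since α = 3/2 > 1, p = c/n^{3/2} = o(1/n) is below the triangle threshold p ~ 1/n. Asymptotically E[X] ~ (c³/6)·n^{3(1−α)} = (5³/6)·n^{-1.5} → 0, so by Markov's inequality G has no triangles w.h.p.

E[X] ≈ 0.006172; in regime p = Θ(1/n^{3/2}) E[X] tends to 0 (below the triangle threshold p ~ 1/n).


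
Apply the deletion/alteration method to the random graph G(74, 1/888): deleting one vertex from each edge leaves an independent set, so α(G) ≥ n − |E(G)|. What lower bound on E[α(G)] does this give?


E[|E(G)|] = C(74, 2)·p = 2701 · (1/888) = 73/24.
E[α(G)] ≥ n − E[|E(G)|] = 74 − 73/24 = 1703/24.
Numerically: ≈ 70.958333.
(This is only a lower bound; the true E[α(G)] may be larger.)

E[α(G)] ≥ 1703/24 ≈ 70.958333.


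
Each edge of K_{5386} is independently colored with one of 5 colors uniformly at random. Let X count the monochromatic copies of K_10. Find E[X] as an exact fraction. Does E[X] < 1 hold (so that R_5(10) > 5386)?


E[X] = C(5386, 10) · 5^{1 − 45} = 5613966214234562222231428510561 · 5^{−44} = 5613966214234562222231428510561/5684341886080801486968994140625.
As a reduced fraction: E[X] = 5613966214234562222231428510561/5684341886080801486968994140625 ≈ 0.987619.
Is E[X] < 1? YES.
Since E[X] < 1, there exists a 5-coloring of K_{5386} with no monochromatic K_10; hence R_5(10) > 5386.

E[X] = 5613966214234562222231428510561/5684341886080801486968994140625 ≈ 0.987619; E[X] < 1, so R_5(10) > 5386.


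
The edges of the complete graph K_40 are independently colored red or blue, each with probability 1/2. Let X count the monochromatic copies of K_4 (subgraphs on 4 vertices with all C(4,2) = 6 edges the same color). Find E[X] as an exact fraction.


Let X = Σ_S X_S over the C(40, 4) = 91390 subsets S of size 4, where X_S = 1 if the K_4 on S is monochromatic.
For a fixed S, the K_4 on S has C(4, 2) = 6 edges. P[all 6 edges red] = (1/2)^6, and likewise for blue, so P[monochromatic] = 2·(1/2)^6 = 2^{1 − 6} = 1/32.
By linearity: E[X] = C(40, 4) · 2^{1 − 6} = 91390 · 1/32 = 45695/16.
Numerically: E[X] ≈ 2855.937500.

E[X] = C(40,4)·2^(1−C(4,2)) = 45695/16 ≈ 2855.937500.


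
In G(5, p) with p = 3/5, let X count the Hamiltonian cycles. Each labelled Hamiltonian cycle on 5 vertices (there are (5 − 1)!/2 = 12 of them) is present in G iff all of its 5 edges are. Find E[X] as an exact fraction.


K_5 has (5 − 1)!/2 = 12 labelled Hamiltonian cycles.
For each such Hamiltonian cycle H, let X_H = 1 if all 5 edges of H are present in G. Then P[X_H = 1] = p^{5} = (3/5)^{5} = 243/3125.
By linearity of expectation: E[X] = Σ_H E[X_H] = 12 · p^{5} = 12 · 243/3125 = 2916/3125.
Numerically: E[X] ≈ 0.933.

E[X] = 12 · (3/5)^{5} = 2916/3125 ≈ 0.933.


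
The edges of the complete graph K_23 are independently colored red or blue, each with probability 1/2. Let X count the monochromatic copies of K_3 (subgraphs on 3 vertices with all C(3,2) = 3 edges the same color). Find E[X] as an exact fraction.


Let X = Σ_S X_S over the C(23, 3) = 1771 subsets S of size 3, where X_S = 1 if the K_3 on S is monochromatic.
For a fixed S, the K_3 on S has C(3, 2) = 3 edges. P[all 3 edges red] = (1/2)^3, and likewise for blue, so P[monochromatic] = 2·(1/2)^3 = 2^{1 − 3} = 1/4.
By linearity of expectation: E[X] = C(23, 3) · 2^{1 − 3} = 1771 · 1/4 = 1771/4.
Numerically: E[X] ≈ 442.750000.

E[X] = C(23,3)·2^(1−C(3,2)) = 1771/4 ≈ 442.750000.


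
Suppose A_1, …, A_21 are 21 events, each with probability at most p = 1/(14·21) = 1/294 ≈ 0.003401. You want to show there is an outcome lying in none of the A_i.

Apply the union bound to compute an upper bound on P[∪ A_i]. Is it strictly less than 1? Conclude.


Union bound: P[∪_{i=1}^{21} A_i] ≤ Σ_i P[A_i] ≤ 21·p = 21·(1/294) = 1/14.
Numerically: 1/14 ≈ 0.071429.
Is 1/14 < 1? YES.
Since P[∪ A_i] ≤ 1/14 < 1, the complement has P[∩ A_i^c] ≥ 1 − 1/14 = 13/14 > 0, so some outcome avoids every A_i.

21·p = 1/14 ≈ 0.071429; existence CERTIFIED by the union bound.


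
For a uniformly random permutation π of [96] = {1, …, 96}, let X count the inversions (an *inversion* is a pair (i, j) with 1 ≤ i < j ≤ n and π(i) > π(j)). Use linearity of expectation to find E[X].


Write X = Σ X_I over the C(96, 2) = 4560 pairs i < j, with X_I the indicator of one inversion.
There are 4560 indicators.
For each fixed pair i < j, the values π(i) and π(j) are two distinct elements of {1, …, 96} in uniformly random order; by symmetry P[π(i) > π(j)] = 1/2.
By linearity: E[X] = 4560 · (1/2) = C(96, 2) · (1/2) = 4560/2 = 2280 ≈ 2280.00000.

E[X] = 2280 = 2280.00000.


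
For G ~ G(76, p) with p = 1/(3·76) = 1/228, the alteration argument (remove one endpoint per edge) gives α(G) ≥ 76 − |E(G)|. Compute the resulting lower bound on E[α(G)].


E[|E(G)|] = C(76, 2)·p = 2850 · (1/228) = 25/2.
E[α(G)] ≥ n − E[|E(G)|] = 76 − 25/2 = 127/2.
Numerically: ≈ 63.500.
(This is only a lower bound; the true E[α(G)] may be larger.)

E[α(G)] ≥ 127/2 ≈ 63.500.


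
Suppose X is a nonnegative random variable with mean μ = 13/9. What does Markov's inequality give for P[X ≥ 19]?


μ = E[X] = 13/9, a = 19.
Markov: P[X ≥ 19] ≤ μ/a = (13/9)/19 = 13/171.
Numerically: ≈ 0.07602.
(Since a = 19 > μ = 1.44444, the bound 13/171 is < 1 and informative.)

P[X ≥ 19] ≤ 13/171 ≈ 0.07602.


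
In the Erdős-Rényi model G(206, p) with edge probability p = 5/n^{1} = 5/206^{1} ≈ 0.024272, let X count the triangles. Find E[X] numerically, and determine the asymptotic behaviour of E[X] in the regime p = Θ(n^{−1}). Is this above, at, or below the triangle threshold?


Number of potential triangles: C(206, 3) = 1435820.
Each occurs with probability p³ ≈ (0.024272)³ ≈ 1.4299088e-05.
By linearity: E[X] = C(206, 3)·p³ ≈ 1435820 · 1.4299088e-05 ≈ 20.53092.
Here α = 1, so p = 5/n is exactly at the triangle threshold p ~ 1/n. Asymptotically E[X] → c³/6 = 5³/6 = 125/6 ≈ 20.83333, a bounded constant. In this regime the triangle count is asymptotically Poisson(c³/6).

E[X] ≈ 20.53092; in regime p = Θ(1/n^{1}) E[X] stays bounded (at the triangle threshold p ~ 1/n).


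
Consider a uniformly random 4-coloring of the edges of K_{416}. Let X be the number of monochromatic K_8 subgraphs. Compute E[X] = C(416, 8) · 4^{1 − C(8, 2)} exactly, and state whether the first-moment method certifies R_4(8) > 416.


E[X] = C(416, 8) · 4^{1 − 28} = 20788229335792620 · 4^{−27} = 20788229335792620/18014398509481984.
As a reduced fraction: E[X] = 5197057333948155/4503599627370496 ≈ 1.154.
Is E[X] < 1? NO.
Since E[X] ≥ 1, the first-moment bound is inconclusive at n = 416; it does NOT by itself certify R_4(8) > 416.

E[X] = 5197057333948155/4503599627370496 ≈ 1.154; E[X] ≥ 1; first-moment method inconclusive here.


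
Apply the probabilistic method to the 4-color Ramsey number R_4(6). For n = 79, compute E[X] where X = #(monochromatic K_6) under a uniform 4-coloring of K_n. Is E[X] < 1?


E[X] = C(79, 6) · 4^{1 − 15} = 277962685 · 4^{−14} = 277962685/268435456.
As a reduced fraction: E[X] = 277962685/268435456 ≈ 1.0354917.
Is E[X] < 1? NO.
Since E[X] ≥ 1, the first-moment bound is inconclusive at n = 79; it does NOT by itself certify R_4(6) > 79.

E[X] = 277962685/268435456 ≈ 1.0354917; E[X] ≥ 1; first-moment method inconclusive here.


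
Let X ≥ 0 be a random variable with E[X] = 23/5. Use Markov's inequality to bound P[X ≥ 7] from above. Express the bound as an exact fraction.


μ = E[X] = 23/5, a = 7.
Markov: P[X ≥ 7] ≤ μ/a = (23/5)/7 = 23/35.
Numerically: ≈ 0.65714.
(Since a = 7 > μ = 4.60000, the bound 23/35 is < 1 and informative.)

P[X ≥ 7] ≤ 23/35 ≈ 0.65714.


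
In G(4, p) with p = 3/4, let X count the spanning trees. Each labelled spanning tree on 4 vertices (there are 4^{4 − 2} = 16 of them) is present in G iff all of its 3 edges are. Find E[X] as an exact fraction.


K_4 has 4^{4 − 2} = 16 labelled spanning trees.
For each such spanning tree H, let X_H = 1 if all 3 edges of H are present in G. Then P[X_H = 1] = p^{3} = (3/4)^{3} = 27/64.
By linearity of expectation: E[X] = Σ_H E[X_H] = 16 · p^{3} = 16 · 27/64 = 27/4.
Numerically: E[X] ≈ 6.75.

E[X] = 16 · (3/4)^{3} = 27/4 ≈ 6.75.


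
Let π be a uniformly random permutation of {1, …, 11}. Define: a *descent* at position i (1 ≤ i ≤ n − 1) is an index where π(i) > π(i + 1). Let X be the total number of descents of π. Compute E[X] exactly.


Write X = Σ X_I over i = 1, …, 10, with X_I the indicator of one descent.
There are 10 indicators.
For each fixed i, the pair (π(i), π(i+1)) is a uniformly random ordered pair of distinct values from {1, …, 11}; by symmetry P[π(i) > π(i+1)] = 1/2.
By linearity: E[X] = 10 · (1/2) = (11 − 1) · (1/2) = 5 ≈ 5.0000.

E[X] = 5 = 5.0000.


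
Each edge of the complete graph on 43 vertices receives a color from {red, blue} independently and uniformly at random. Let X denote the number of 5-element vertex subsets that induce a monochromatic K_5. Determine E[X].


Let X = Σ_S X_S over the C(43, 5) = 962598 subsets S of size 5, where X_S = 1 if the K_5 on S is monochromatic.
For a fixed S, the K_5 on S has C(5, 2) = 10 edges. P[all 10 edges red] = (1/2)^10, and likewise for blue, so P[monochromatic] = 2·(1/2)^10 = 2^{1 − 10} = 1/512.
By linearity: E[X] = C(43, 5) · 2^{1 − 10} = 962598 · 1/512 = 481299/256.
Numerically: E[X] ≈ 1880.0742.

E[X] = C(43,5)·2^(1−C(5,2)) = 481299/256 ≈ 1880.0742.


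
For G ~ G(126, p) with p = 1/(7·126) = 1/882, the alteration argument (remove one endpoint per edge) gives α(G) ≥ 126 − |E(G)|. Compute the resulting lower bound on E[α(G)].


E[|E(G)|] = C(126, 2)·p = 7875 · (1/882) = 125/14.
E[α(G)] ≥ n − E[|E(G)|] = 126 − 125/14 = 1639/14.
Numerically: ≈ 117.071.
(This is only a lower bound; the true E[α(G)] may be larger.)

E[α(G)] ≥ 1639/14 ≈ 117.071.


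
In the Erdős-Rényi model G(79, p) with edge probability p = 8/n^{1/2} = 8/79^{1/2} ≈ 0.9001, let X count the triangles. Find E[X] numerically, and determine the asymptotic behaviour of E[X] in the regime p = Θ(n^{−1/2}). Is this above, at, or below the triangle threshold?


Number of potential triangles: C(79, 3) = 79079.
Each occurs with probability p³ ≈ (0.9001)³ ≈ 7.291709e-01.
By linearity: E[X] = C(79, 3)·p³ ≈ 79079 · 7.291709e-01 ≈ 57662.1050.
Since α = 1/2 < 1, p = c/n^{1/2} ≫ 1/n is above the triangle threshold p ~ 1/n. Asymptotically E[X] ~ (c³/6)·n^{3(1−α)} = (8³/6)·n^{1.5} → ∞; triangles are abundant w.h.p.

E[X] ≈ 57662.1050; in regime p = Θ(1/n^{1/2}) E[X] diverges (above the triangle threshold p ~ 1/n).


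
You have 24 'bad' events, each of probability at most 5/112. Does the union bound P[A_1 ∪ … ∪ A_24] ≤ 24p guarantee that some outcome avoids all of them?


Union bound: P[∪_{i=1}^{24} A_i] ≤ Σ_i P[A_i] ≤ 24·p = 24·(5/112) = 15/14.
Numerically: 15/14 ≈ 1.07143.
Is 15/14 < 1? NO.
Since the bound 15/14 is ≥ 1, the union bound is uninformative here; it does NOT by itself certify existence.

24·p = 15/14 ≈ 1.07143; existence NOT certified by the union bound.


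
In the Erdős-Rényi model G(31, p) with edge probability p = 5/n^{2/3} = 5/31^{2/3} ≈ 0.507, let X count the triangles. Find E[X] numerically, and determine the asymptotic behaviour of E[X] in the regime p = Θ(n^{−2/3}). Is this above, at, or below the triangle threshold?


Number of potential triangles: C(31, 3) = 4495.
Each occurs with probability p³ ≈ (0.507)³ ≈ 1.30073e-01.
By linearity: E[X] = C(31, 3)·p³ ≈ 4495 · 1.30073e-01 ≈ 584.677.
Since α = 2/3 < 1, p = c/n^{2/3} ≫ 1/n is above the triangle threshold p ~ 1/n. Asymptotically E[X] ~ (c³/6)·n^{3(1−α)} = (5³/6)·n^{1} → ∞; triangles are abundant w.h.p.

E[X] ≈ 584.677; in regime p = Θ(1/n^{2/3}) E[X] diverges (above the triangle threshold p ~ 1/n).


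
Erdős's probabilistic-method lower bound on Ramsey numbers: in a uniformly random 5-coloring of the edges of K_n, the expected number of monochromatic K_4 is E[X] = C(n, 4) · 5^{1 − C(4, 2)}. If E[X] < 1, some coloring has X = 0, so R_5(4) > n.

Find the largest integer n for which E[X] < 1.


We need C(n, 4) · 5^{1 − 6} < 1, i.e. C(n, 4) < 5^{6 − 1} = 3125.
Check values of n near the boundary:
  n = 13: C(13, 4) = 715; 715 < 3125? YES
  n = 14: C(14, 4) = 1001; 1001 < 3125? YES
  n = 15: C(15, 4) = 1365; 1365 < 3125? YES
  n = 16: C(16, 4) = 1820; 1820 < 3125? YES
  n = 17: C(17, 4) = 2380; 2380 < 3125? YES
  n = 18: C(18, 4) = 3060; 3060 < 3125? YES
  n = 19: C(19, 4) = 3876; 3876 < 3125? NO
  n = 20: C(20, 4) = 4845; 4845 < 3125? NO
  n = 21: C(21, 4) = 5985; 5985 < 3125? NO
The largest n with C(n, 4) < 3125 is n = 18 (where E[X] = 612/625 ≈ 0.97920). Hence R_5(4) > 18, i.e. R_5(4) ≥ 19.

Largest n = 18; hence R_5(4) > 18.


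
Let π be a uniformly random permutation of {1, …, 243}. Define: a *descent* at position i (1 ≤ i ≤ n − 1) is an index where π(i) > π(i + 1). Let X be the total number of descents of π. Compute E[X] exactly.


Write X = Σ X_I over i = 1, …, 242, with X_I the indicator of one descent.
There are 242 indicators.
For each fixed i, the pair (π(i), π(i+1)) is a uniformly random ordered pair of distinct values from {1, …, 243}; by symmetry P[π(i) > π(i+1)] = 1/2.
By linearity: E[X] = 242 · (1/2) = (243 − 1) · (1/2) = 121 ≈ 121.000000.

E[X] = 121 = 121.000000.


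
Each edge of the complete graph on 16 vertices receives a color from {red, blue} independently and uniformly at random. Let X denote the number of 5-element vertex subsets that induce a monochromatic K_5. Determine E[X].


Let X = Σ_S X_S over the C(16, 5) = 4368 subsets S of size 5, where X_S = 1 if the K_5 on S is monochromatic.
For a fixed S, the K_5 on S has C(5, 2) = 10 edges. P[all 10 edges red] = (1/2)^10, and likewise for blue, so P[monochromatic] = 2·(1/2)^10 = 2^{1 − 10} = 1/512.
By linearity of expectation: E[X] = C(16, 5) · 2^{1 − 10} = 4368 · 1/512 = 273/32.
Numerically: E[X] ≈ 8.531250.

E[X] = C(16,5)·2^(1−C(5,2)) = 273/32 ≈ 8.531250.


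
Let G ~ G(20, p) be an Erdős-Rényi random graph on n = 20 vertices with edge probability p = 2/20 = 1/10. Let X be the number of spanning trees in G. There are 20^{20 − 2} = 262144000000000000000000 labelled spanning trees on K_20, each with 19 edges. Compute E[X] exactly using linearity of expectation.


K_20 has 20^{20 − 2} = 262144000000000000000000 labelled spanning trees.
For each such spanning tree H, let X_H = 1 if all 19 edges of H are present in G. Then P[X_H = 1] = p^{19} = (1/10)^{19} = 1/10000000000000000000.
By linearity: E[X] = Σ_H E[X_H] = 262144000000000000000000 · p^{19} = 262144000000000000000000 · 1/10000000000000000000 = 131072/5.
Numerically: E[X] ≈ 26214.4.

E[X] = 262144000000000000000000 · (1/10)^{19} = 131072/5 ≈ 26214.4.


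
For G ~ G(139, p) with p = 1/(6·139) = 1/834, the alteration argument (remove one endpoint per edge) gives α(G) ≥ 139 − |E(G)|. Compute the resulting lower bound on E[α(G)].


E[|E(G)|] = C(139, 2)·p = 9591 · (1/834) = 23/2.
E[α(G)] ≥ n − E[|E(G)|] = 139 − 23/2 = 255/2.
Numerically: ≈ 127.5000.
(This is only a lower bound; the true E[α(G)] may be larger.)

E[α(G)] ≥ 255/2 ≈ 127.5000.


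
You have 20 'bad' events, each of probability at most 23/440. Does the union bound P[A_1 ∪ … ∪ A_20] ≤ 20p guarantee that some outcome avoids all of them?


Union bound: P[∪_{i=1}^{20} A_i] ≤ Σ_i P[A_i] ≤ 20·p = 20·(23/440) = 23/22.
Numerically: 23/22 ≈ 1.0455.
Is 23/22 < 1? NO.
Since the bound 23/22 is ≥ 1, the union bound is uninformative here; it does NOT by itself certify existence.

20·p = 23/22 ≈ 1.0455; existence NOT certified by the union bound.


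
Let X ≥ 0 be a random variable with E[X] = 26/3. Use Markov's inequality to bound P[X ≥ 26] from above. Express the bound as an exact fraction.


μ = E[X] = 26/3, a = 26.
Markov: P[X ≥ 26] ≤ μ/a = (26/3)/26 = 1/3.
Numerically: ≈ 0.3333.
(Since a = 26 > μ = 8.6667, the bound 1/3 is < 1 and informative.)

P[X ≥ 26] ≤ 1/3 ≈ 0.3333.


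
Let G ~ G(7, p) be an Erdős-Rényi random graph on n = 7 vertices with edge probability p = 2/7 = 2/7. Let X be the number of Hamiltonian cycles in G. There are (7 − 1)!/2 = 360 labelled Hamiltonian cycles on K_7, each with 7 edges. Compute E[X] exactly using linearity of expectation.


K_7 has (7 − 1)!/2 = 360 labelled Hamiltonian cycles.
For each such Hamiltonian cycle H, let X_H = 1 if all 7 edges of H are present in G. Then P[X_H = 1] = p^{7} = (2/7)^{7} = 128/823543.
By linearity of expectation: E[X] = Σ_H E[X_H] = 360 · p^{7} = 360 · 128/823543 = 46080/823543.
Numerically: E[X] ≈ 0.055953.

E[X] = 360 · (2/7)^{7} = 46080/823543 ≈ 0.055953.


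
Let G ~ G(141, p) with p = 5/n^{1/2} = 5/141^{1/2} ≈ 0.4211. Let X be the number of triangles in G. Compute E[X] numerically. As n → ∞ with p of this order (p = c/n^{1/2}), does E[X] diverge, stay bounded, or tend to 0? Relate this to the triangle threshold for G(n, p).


Number of potential triangles: C(141, 3) = 457310.
Each occurs with probability p³ ≈ (0.4211)³ ≈ 7.465886e-02.
By linearity: E[X] = C(141, 3)·p³ ≈ 457310 · 7.465886e-02 ≈ 34142.2425.
Since α = 1/2 < 1, p = c/n^{1/2} ≫ 1/n is above the triangle threshold p ~ 1/n. Asymptotically E[X] ~ (c³/6)·n^{3(1−α)} = (5³/6)·n^{1.5} → ∞; triangles are abundant w.h.p.

E[X] ≈ 34142.2425; in regime p = Θ(1/n^{1/2}) E[X] diverges (above the triangle threshold p ~ 1/n).


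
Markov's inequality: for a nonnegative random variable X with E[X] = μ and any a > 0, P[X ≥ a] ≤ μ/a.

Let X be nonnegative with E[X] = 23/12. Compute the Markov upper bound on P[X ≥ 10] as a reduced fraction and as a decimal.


μ = E[X] = 23/12, a = 10.
Markov: P[X ≥ 10] ≤ μ/a = (23/12)/10 = 23/120.
Numerically: ≈ 0.1917.
(Since a = 10 > μ = 1.9167, the bound 23/120 is < 1 and informative.)

P[X ≥ 10] ≤ 23/120 ≈ 0.1917.


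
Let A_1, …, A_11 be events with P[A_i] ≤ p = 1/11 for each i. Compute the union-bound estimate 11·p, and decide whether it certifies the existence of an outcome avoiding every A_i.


Union bound: P[∪_{i=1}^{11} A_i] ≤ Σ_i P[A_i] ≤ 11·p = 11·(1/11) = 1.
Numerically: 1 ≈ 1.0000.
Is 1 < 1? NO.
Since the bound 1 is ≥ 1, the union bound is uninformative here; it does NOT by itself certify existence.

11·p = 1 ≈ 1.0000; existence NOT certified by the union bound.


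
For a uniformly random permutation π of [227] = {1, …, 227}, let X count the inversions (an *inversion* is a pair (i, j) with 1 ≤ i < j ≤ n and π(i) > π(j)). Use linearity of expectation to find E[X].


Write X = Σ X_I over the C(227, 2) = 25651 pairs i < j, with X_I the indicator of one inversion.
There are 25651 indicators.
For each fixed pair i < j, the values π(i) and π(j) are two distinct elements of {1, …, 227} in uniformly random order; by symmetry P[π(i) > π(j)] = 1/2.
By linearity: E[X] = 25651 · (1/2) = C(227, 2) · (1/2) = 25651/2 = 25651/2 ≈ 12825.5000.

E[X] = 25651/2 = 12825.5000.


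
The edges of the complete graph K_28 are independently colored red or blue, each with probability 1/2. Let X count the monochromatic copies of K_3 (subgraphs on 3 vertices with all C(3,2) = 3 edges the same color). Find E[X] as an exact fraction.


Let X = Σ_S X_S over the C(28, 3) = 3276 subsets S of size 3, where X_S = 1 if the K_3 on S is monochromatic.
For a fixed S, the K_3 on S has C(3, 2) = 3 edges. P[all 3 edges red] = (1/2)^3, and likewise for blue, so P[monochromatic] = 2·(1/2)^3 = 2^{1 − 3} = 1/4.
By linearity of expectation: E[X] = C(28, 3) · 2^{1 − 3} = 3276 · 1/4 = 819.
Numerically: E[X] ≈ 819.00000.

E[X] = C(28,3)·2^(1−C(3,2)) = 819 ≈ 819.00000.


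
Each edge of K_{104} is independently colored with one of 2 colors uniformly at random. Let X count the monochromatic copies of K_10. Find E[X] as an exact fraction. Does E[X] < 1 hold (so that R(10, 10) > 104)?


E[X] = C(104, 10) · 2^{1 − 45} = 26100986351440 · 2^{−44} = 26100986351440/17592186044416.
As a reduced fraction: E[X] = 1631311646965/1099511627776 ≈ 1.4837.
Is E[X] < 1? NO.
Since E[X] ≥ 1, the first-moment bound is inconclusive at n = 104; it does NOT by itself certify R(10, 10) > 104.

E[X] = 1631311646965/1099511627776 ≈ 1.4837; E[X] ≥ 1; first-moment method inconclusive here.


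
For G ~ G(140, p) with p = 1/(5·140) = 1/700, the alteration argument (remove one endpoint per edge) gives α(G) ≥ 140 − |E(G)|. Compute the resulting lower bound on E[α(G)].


E[|E(G)|] = C(140, 2)·p = 9730 · (1/700) = 139/10.
E[α(G)] ≥ n − E[|E(G)|] = 140 − 139/10 = 1261/10.
Numerically: ≈ 126.10000.
(This is only a lower bound; the true E[α(G)] may be larger.)

E[α(G)] ≥ 1261/10 ≈ 126.10000.


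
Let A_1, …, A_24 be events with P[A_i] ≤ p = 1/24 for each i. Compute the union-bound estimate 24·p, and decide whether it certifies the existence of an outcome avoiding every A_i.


Union bound: P[∪_{i=1}^{24} A_i] ≤ Σ_i P[A_i] ≤ 24·p = 24·(1/24) = 1.
Numerically: 1 ≈ 1.0000000.
Is 1 < 1? NO.
Since the bound 1 is ≥ 1, the union bound is uninformative here; it does NOT by itself certify existence.

24·p = 1 ≈ 1.0000000; existence NOT certified by the union bound.


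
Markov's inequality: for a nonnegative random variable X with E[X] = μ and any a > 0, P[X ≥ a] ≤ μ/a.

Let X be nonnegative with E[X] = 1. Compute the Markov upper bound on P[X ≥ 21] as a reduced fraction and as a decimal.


μ = E[X] = 1, a = 21.
Markov: P[X ≥ 21] ≤ μ/a = (1)/21 = 1/21.
Numerically: ≈ 0.047619.
(Since a = 21 > μ = 1.000000, the bound 1/21 is < 1 and informative.)

P[X ≥ 21] ≤ 1/21 ≈ 0.047619.


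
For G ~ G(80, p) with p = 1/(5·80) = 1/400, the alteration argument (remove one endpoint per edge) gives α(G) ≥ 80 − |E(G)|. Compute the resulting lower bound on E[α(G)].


E[|E(G)|] = C(80, 2)·p = 3160 · (1/400) = 79/10.
E[α(G)] ≥ n − E[|E(G)|] = 80 − 79/10 = 721/10.
Numerically: ≈ 72.1000.
(This is only a lower bound; the true E[α(G)] may be larger.)

E[α(G)] ≥ 721/10 ≈ 72.1000.


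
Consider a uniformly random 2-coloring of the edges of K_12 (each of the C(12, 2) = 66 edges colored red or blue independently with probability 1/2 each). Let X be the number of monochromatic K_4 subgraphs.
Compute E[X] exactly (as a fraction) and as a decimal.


Let X = Σ_S X_S over the C(12, 4) = 495 subsets S of size 4, where X_S = 1 if the K_4 on S is monochromatic.
For a fixed S, the K_4 on S has C(4, 2) = 6 edges. P[all 6 edges red] = (1/2)^6, and likewise for blue, so P[monochromatic] = 2·(1/2)^6 = 2^{1 − 6} = 1/32.
Summing: E[X] = C(12, 4) · 2^{1 − 6} = 495 · 1/32 = 495/32.
Numerically: E[X] ≈ 15.469.

E[X] = C(12,4)·2^(1−C(4,2)) = 495/32 ≈ 15.469.


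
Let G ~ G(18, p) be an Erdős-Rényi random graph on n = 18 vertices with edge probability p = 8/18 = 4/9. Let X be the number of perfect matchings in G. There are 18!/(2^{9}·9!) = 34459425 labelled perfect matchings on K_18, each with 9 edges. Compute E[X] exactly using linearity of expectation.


K_18 has 18!/(2^{9}·9!) = 34459425 labelled perfect matchings.
For each such perfect matching H, let X_H = 1 if all 9 edges of H are present in G. Then P[X_H = 1] = p^{9} = (4/9)^{9} = 262144/387420489.
By linearity: E[X] = Σ_H E[X_H] = 34459425 · p^{9} = 34459425 · 262144/387420489 = 111522611200/4782969.
Numerically: E[X] ≈ 2.332e+04.

E[X] = 34459425 · (4/9)^{9} = 111522611200/4782969 ≈ 2.332e+04.


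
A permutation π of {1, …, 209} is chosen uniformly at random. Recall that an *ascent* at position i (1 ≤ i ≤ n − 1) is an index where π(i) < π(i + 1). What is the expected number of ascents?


Write X = Σ X_I over i = 1, …, 208, with X_I the indicator of one ascent.
There are 208 indicators.
For each fixed i, the pair (π(i), π(i+1)) is a uniformly random ordered pair of distinct values from {1, …, 209}; by symmetry P[π(i) < π(i+1)] = 1/2.
By linearity: E[X] = 208 · (1/2) = (209 − 1) · (1/2) = 104 ≈ 104.00000.

E[X] = 104 = 104.00000.


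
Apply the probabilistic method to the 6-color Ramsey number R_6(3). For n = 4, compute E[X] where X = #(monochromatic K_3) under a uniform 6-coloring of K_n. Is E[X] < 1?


E[X] = C(4, 3) · 6^{1 − 3} = 4 · 6^{−2} = 4/36.
As a reduced fraction: E[X] = 1/9 ≈ 0.1111111.
Is E[X] < 1? YES.
Since E[X] < 1, there exists a 6-coloring of K_{4} with no monochromatic K_3; hence R_6(3) > 4.

E[X] = 1/9 ≈ 0.1111111; E[X] < 1, so R_6(3) > 4.


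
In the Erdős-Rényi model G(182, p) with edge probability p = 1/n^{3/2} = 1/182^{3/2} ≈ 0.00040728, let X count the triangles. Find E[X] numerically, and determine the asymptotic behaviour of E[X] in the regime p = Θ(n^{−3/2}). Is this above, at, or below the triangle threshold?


Number of potential triangles: C(182, 3) = 988260.
Each occurs with probability p³ ≈ (0.00040728)³ ≈ 6.75583064e-11.
By linearity: E[X] = C(182, 3)·p³ ≈ 988260 · 6.75583064e-11 ≈ 0.000067.
Since α = 3/2 > 1, p = c/n^{3/2} = o(1/n) is below the triangle threshold p ~ 1/n. Asymptotically E[X] ~ (c³/6)·n^{3(1−α)} = (1³/6)·n^{-1.5} → 0, so by Markov's inequality G has no triangles w.h.p.

E[X] ≈ 0.000067; in regime p = Θ(1/n^{3/2}) E[X] tends to 0 (below the triangle threshold p ~ 1/n).


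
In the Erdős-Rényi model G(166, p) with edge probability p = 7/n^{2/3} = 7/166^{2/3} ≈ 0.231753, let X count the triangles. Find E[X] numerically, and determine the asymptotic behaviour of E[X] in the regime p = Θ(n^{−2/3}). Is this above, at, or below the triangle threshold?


Number of potential triangles: C(166, 3) = 748660.
Each occurs with probability p³ ≈ (0.231753)³ ≈ 1.24473799e-02.
By linearity: E[X] = C(166, 3)·p³ ≈ 748660 · 1.24473799e-02 ≈ 9318.855422.
Since α = 2/3 < 1, p = c/n^{2/3} ≫ 1/n is above the triangle threshold p ~ 1/n. Asymptotically E[X] ~ (c³/6)·n^{3(1−α)} = (7³/6)·n^{1} → ∞; triangles are abundant w.h.p.

E[X] ≈ 9318.855422; in regime p = Θ(1/n^{2/3}) E[X] diverges (above the triangle threshold p ~ 1/n).


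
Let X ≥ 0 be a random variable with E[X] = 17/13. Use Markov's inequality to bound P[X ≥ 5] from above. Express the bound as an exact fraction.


μ = E[X] = 17/13, a = 5.
Markov: P[X ≥ 5] ≤ μ/a = (17/13)/5 = 17/65.
Numerically: ≈ 0.262.
(Since a = 5 > μ = 1.308, the bound 17/65 is < 1 and informative.)

P[X ≥ 5] ≤ 17/65 ≈ 0.262.


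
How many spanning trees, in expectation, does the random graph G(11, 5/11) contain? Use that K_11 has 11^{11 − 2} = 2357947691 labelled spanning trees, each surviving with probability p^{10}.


K_11 has 11^{11 − 2} = 2357947691 labelled spanning trees.
For each such spanning tree H, let X_H = 1 if all 10 edges of H are present in G. Then P[X_H = 1] = p^{10} = (5/11)^{10} = 9765625/25937424601.
By linearity of expectation: E[X] = Σ_H E[X_H] = 2357947691 · p^{10} = 2357947691 · 9765625/25937424601 = 9765625/11.
Numerically: E[X] ≈ 8.88e+05.

E[X] = 2357947691 · (5/11)^{10} = 9765625/11 ≈ 8.88e+05.


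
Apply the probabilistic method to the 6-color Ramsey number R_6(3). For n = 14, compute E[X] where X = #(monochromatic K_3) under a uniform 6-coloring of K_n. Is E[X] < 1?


E[X] = C(14, 3) · 6^{1 − 3} = 364 · 6^{−2} = 364/36.
As a reduced fraction: E[X] = 91/9 ≈ 10.111111.
Is E[X] < 1? NO.
Since E[X] ≥ 1, the first-moment bound is inconclusive at n = 14; it does NOT by itself certify R_6(3) > 14.

E[X] = 91/9 ≈ 10.111111; E[X] ≥ 1; first-moment method inconclusive here.


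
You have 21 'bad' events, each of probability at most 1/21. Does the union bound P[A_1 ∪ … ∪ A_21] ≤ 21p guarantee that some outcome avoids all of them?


Union bound: P[∪_{i=1}^{21} A_i] ≤ Σ_i P[A_i] ≤ 21·p = 21·(1/21) = 1.
Numerically: 1 ≈ 1.0000.
Is 1 < 1? NO.
Since the bound 1 is ≥ 1, the union bound is uninformative here; it does NOT by itself certify existence.

21·p = 1 ≈ 1.0000; existence NOT certified by the union bound.


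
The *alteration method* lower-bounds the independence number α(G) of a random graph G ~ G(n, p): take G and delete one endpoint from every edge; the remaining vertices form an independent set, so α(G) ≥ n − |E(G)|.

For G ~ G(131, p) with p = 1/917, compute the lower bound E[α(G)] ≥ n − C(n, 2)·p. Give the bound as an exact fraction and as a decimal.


E[|E(G)|] = C(131, 2)·p = 8515 · (1/917) = 65/7.
E[α(G)] ≥ n − E[|E(G)|] = 131 − 65/7 = 852/7.
Numerically: ≈ 121.7143.
(This is only a lower bound; the true E[α(G)] may be larger.)

E[α(G)] ≥ 852/7 ≈ 121.7143.


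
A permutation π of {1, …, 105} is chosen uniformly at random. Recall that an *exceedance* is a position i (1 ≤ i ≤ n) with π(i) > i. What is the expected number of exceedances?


Write X = Σ_{i=1}^{105} X_i, where X_i = 1_{π(i) > i}.
For each fixed i, π(i) is uniform over {1, …, 105} (marginal of a uniform permutation), so P[π(i) > i] = (n − i)/n. Summing: Σ_{i=1}^{105} (n − i)/n = (0 + 1 + … + 104)/105 = 105(105 − 1)/(2·105) = (105 − 1)/2.
Hence E[X] = Σ_{i=1}^{105} (105 − i)/105 = 52 ≈ 52.000000.

E[X] = 52 = 52.000000.


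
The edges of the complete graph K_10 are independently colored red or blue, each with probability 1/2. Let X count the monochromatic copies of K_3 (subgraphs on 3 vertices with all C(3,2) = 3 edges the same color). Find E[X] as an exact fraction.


Let X = Σ_S X_S over the C(10, 3) = 120 subsets S of size 3, where X_S = 1 if the K_3 on S is monochromatic.
For a fixed S, the K_3 on S has C(3, 2) = 3 edges. P[all 3 edges red] = (1/2)^3, and likewise for blue, so P[monochromatic] = 2·(1/2)^3 = 2^{1 − 3} = 1/4.
By linearity: E[X] = C(10, 3) · 2^{1 − 3} = 120 · 1/4 = 30.
Numerically: E[X] ≈ 30.000.

E[X] = C(10,3)·2^(1−C(3,2)) = 30 ≈ 30.000.


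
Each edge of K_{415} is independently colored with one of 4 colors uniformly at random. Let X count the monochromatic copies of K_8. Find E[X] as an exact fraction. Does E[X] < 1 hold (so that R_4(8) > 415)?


E[X] = C(415, 8) · 4^{1 − 28} = 20388455694719685 · 4^{−27} = 20388455694719685/18014398509481984.
As a reduced fraction: E[X] = 20388455694719685/18014398509481984 ≈ 1.131787.
Is E[X] < 1? NO.
Since E[X] ≥ 1, the first-moment bound is inconclusive at n = 415; it does NOT by itself certify R_4(8) > 415.

E[X] = 20388455694719685/18014398509481984 ≈ 1.131787; E[X] ≥ 1; first-moment method inconclusive here.


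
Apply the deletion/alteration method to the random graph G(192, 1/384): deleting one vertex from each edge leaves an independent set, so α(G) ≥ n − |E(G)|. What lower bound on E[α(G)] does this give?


E[|E(G)|] = C(192, 2)·p = 18336 · (1/384) = 191/4.
E[α(G)] ≥ n − E[|E(G)|] = 192 − 191/4 = 577/4.
Numerically: ≈ 144.250.
(This is only a lower bound; the true E[α(G)] may be larger.)

E[α(G)] ≥ 577/4 ≈ 144.250.


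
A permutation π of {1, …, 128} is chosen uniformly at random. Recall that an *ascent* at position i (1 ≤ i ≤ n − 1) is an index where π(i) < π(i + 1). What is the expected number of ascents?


Write X = Σ X_I over i = 1, …, 127, with X_I the indicator of one ascent.
There are 127 indicators.
For each fixed i, the pair (π(i), π(i+1)) is a uniformly random ordered pair of distinct values from {1, …, 128}; by symmetry P[π(i) < π(i+1)] = 1/2.
By linearity: E[X] = 127 · (1/2) = (128 − 1) · (1/2) = 127/2 ≈ 63.50000.

E[X] = 127/2 = 63.50000.


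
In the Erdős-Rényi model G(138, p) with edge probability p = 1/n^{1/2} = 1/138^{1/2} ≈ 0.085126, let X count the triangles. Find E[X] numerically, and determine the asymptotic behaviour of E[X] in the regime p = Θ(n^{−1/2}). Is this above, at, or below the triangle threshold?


Number of potential triangles: C(138, 3) = 428536.
Each occurs with probability p³ ≈ (0.085126)³ ≈ 6.1685256e-04.
By linearity: E[X] = C(138, 3)·p³ ≈ 428536 · 6.1685256e-04 ≈ 264.34353.
Since α = 1/2 < 1, p = c/n^{1/2} ≫ 1/n is above the triangle threshold p ~ 1/n. Asymptotically E[X] ~ (c³/6)·n^{3(1−α)} = (1³/6)·n^{1.5} → ∞; triangles are abundant w.h.p.

E[X] ≈ 264.34353; in regime p = Θ(1/n^{1/2}) E[X] diverges (above the triangle threshold p ~ 1/n).


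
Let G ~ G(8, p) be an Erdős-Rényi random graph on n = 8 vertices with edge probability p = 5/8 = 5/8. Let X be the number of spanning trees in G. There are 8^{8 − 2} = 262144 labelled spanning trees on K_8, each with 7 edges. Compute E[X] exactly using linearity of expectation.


K_8 has 8^{8 − 2} = 262144 labelled spanning trees.
For each such spanning tree H, let X_H = 1 if all 7 edges of H are present in G. Then P[X_H = 1] = p^{7} = (5/8)^{7} = 78125/2097152.
Summing the indicators: E[X] = Σ_H E[X_H] = 262144 · p^{7} = 262144 · 78125/2097152 = 78125/8.
Numerically: E[X] ≈ 9765.62.

E[X] = 262144 · (5/8)^{7} = 78125/8 ≈ 9765.62.


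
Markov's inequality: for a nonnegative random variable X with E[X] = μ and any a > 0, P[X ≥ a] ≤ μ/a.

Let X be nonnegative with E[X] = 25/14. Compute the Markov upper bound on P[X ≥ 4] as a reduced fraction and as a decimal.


μ = E[X] = 25/14, a = 4.
Markov: P[X ≥ 4] ≤ μ/a = (25/14)/4 = 25/56.
Numerically: ≈ 0.4464.
(Since a = 4 > μ = 1.7857, the bound 25/56 is < 1 and informative.)

P[X ≥ 4] ≤ 25/56 ≈ 0.4464.


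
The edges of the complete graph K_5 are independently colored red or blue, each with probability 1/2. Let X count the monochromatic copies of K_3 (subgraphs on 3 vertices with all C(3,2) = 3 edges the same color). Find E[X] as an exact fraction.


Let X = Σ_S X_S over the C(5, 3) = 10 subsets S of size 3, where X_S = 1 if the K_3 on S is monochromatic.
For a fixed S, the K_3 on S has C(3, 2) = 3 edges. P[all 3 edges red] = (1/2)^3, and likewise for blue, so P[monochromatic] = 2·(1/2)^3 = 2^{1 − 3} = 1/4.
By linearity of expectation: E[X] = C(5, 3) · 2^{1 − 3} = 10 · 1/4 = 5/2.
Numerically: E[X] ≈ 2.50000.

E[X] = C(5,3)·2^(1−C(3,2)) = 5/2 ≈ 2.50000.
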